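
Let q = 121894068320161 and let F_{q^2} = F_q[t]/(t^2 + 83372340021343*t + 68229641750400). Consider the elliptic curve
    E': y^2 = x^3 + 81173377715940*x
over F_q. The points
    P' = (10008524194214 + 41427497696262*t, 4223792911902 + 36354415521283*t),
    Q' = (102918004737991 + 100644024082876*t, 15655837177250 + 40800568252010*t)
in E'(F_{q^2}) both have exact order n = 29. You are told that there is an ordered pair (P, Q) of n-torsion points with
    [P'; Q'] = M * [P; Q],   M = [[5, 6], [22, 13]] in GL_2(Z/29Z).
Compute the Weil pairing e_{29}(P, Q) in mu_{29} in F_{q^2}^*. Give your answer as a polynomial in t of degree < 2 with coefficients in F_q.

e_{29} is bilinear + alternating on E[29], so e_{29}(5*P + 6*Q, 22*P + 13*Q) = e_{29}(P,Q)^(5*13-6*22).
det M = 5*13 - 6*22 = -67 = 20 (mod 29); 20^{-1} = 16 (mod 29).
Build f_{29,P'} and f_{29,Q'} via the 5-bit ladder of 29=11101_2; evaluate at shifted divisors; quotient in F_{121894068320161^2}.
Miller gives e_{29}(P',Q') = 15142492434932 + 60030868285922*t in F_{121894068320161^2}.
(15142492434932 + 60030868285922*t)^{16} mod (121894068320161,f) = 13963015690525 + 11690838863709*t.

13963015690525 + 11690838863709*t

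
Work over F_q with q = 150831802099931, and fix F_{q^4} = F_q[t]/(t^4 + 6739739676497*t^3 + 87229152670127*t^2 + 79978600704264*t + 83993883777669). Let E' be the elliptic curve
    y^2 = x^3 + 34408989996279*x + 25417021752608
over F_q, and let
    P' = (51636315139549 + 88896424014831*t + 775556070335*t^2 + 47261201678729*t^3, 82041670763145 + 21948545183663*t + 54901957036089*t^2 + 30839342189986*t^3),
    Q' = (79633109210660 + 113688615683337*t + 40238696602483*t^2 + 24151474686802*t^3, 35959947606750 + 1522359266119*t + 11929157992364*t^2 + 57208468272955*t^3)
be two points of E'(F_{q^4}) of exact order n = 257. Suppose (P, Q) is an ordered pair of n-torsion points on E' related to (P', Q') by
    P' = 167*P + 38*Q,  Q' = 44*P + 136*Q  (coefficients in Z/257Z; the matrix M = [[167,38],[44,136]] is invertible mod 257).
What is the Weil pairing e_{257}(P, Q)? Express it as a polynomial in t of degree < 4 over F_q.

12863634420905 + 100705941444286*t + 17218621252555*t^2 + 89700536101983*t^3

Under M = [[167,38],[44,136]] in GL_2(Z/257), e_{257}(P',Q') = e_{257}(P,Q)^(167*136-38*44 mod 257).
167*136 - 38*44 = 21040; reduced mod 257: det = 223, inverse 68.
Build f_{257,P'} and f_{257,Q'} via the 9-bit ladder of 257=100000001_2; evaluate at shifted divisors; quotient in F_{150831802099931^4}.
Result: e(P',Q') = 109849129393177 + 82149866781289*t + 129287503655712*t^2 + 71341850419501*t^3.
Raise to 68: e(P,Q) = 12863634420905 + 100705941444286*t + 17218621252555*t^2 + 89700536101983*t^3 in mu_{257}.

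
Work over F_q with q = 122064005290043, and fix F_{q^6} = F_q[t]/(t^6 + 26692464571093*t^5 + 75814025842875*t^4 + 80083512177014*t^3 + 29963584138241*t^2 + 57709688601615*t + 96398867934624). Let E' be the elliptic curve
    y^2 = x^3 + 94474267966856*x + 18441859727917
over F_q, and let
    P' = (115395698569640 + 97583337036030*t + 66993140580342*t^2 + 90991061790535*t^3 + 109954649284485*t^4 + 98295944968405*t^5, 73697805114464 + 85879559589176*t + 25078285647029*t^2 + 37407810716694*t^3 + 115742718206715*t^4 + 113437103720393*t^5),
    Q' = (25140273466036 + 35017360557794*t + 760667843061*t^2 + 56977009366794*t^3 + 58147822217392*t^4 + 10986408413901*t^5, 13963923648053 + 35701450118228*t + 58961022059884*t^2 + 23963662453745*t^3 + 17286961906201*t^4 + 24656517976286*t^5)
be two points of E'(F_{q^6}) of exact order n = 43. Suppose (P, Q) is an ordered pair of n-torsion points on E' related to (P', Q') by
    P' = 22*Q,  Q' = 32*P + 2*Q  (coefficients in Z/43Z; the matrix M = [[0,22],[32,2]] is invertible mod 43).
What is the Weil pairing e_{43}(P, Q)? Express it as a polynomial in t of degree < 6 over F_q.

58506637523789 + 103789476089443*t + 77785336396878*t^2 + 25643710615148*t^3 + 100147951376006*t^4 + 31474980682378*t^5

The 43-Weil pairing on E[43] over F_{122064005290043} is alternating-bilinear: e_{43}(P',Q') = e_{43}(P,Q)^det(M).
Hence e(P,Q) = e(P',Q')^{8} where 8 = 27^{-1} mod 43.
Double-and-add over 101011: 6-1 doublings, 4-1 additions; each step l_{T,T}/v_{2T} or l_{T,P'}/v at Q'+S for random S.
Miller gives e_{43}(P',Q') = 16033759991078 + 29620140859464*t + 56117723187883*t^2 + 88150074212472*t^3 + 43008705276488*t^4 + 72702008484904*t^5 in F_{122064005290043^6}.
Finally e_{43}(P,Q) = 58506637523789 + 103789476089443*t + 77785336396878*t^2 + 25643710615148*t^3 + 100147951376006*t^4 + 31474980682378*t^5.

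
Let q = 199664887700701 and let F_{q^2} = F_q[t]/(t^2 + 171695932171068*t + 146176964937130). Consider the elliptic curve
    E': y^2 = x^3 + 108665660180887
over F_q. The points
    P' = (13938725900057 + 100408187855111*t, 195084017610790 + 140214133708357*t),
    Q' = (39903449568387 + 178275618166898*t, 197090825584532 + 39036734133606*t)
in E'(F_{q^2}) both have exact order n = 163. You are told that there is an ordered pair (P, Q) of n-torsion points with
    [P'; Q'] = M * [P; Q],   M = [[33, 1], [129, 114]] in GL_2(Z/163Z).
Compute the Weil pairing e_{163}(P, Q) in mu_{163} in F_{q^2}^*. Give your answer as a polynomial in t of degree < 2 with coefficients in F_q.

85907159380174 + 20583747003095*t

The 163-Weil pairing on E[163] over F_{199664887700701} is alternating-bilinear: e_{163}(P',Q') = e_{163}(P,Q)^det(M).
Inverting 47 mod 163: 111. Thus e_{163}(P,Q) = e(P',Q')^{111}.
Double-and-add over 10100011: 8-1 doublings, 4-1 additions; each step l_{T,T}/v_{2T} or l_{T,P'}/v at Q'+S for random S.
So e_{163}(P',Q') = 115456434805620 + 198866130322321*t.
Hence e(P,Q) = 85907159380174 + 20583747003095*t in F_{199664887700701^2}^*.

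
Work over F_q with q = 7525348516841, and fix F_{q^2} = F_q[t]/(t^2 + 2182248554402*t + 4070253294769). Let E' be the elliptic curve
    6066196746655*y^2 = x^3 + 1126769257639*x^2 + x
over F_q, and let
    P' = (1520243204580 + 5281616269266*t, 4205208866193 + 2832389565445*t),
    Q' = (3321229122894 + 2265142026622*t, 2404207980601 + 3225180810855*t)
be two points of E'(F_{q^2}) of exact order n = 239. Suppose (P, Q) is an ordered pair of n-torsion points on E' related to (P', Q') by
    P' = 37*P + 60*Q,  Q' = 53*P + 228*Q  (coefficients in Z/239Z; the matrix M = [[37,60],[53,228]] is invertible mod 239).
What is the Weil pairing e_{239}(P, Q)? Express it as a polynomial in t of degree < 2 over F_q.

5881163030123 + 2015307918432*t

Since e_{239}(P,P)=e_{239}(Q,Q)=1 and e_{239}(Q,P)=e_{239}(P,Q)^{-1}, expanding e_{239}(37*P + 60*Q,53*P + 228*Q) leaves e(P,Q)^det(M).
So e_{239}(P,Q) = e_{239}(P',Q')^{119}, since 237*119 = 1 mod 239.
Undo Montgomery via alpha=4370102997974, beta=3758757760867: (a',b')=(6115781917020,2371498012252) over F_{7525348516841}.
Double-and-add over 11101111: 8-1 doublings, 7-1 additions; each step l_{T,T}/v_{2T} or l_{T,P'}/v at Q'+S for random S.
f_P(D_Q)/f_Q(D_P) = 5571091534849 + 3089611672699*t.
(5571091534849 + 3089611672699*t)^{119} mod (7525348516841,f) = 5881163030123 + 2015307918432*t.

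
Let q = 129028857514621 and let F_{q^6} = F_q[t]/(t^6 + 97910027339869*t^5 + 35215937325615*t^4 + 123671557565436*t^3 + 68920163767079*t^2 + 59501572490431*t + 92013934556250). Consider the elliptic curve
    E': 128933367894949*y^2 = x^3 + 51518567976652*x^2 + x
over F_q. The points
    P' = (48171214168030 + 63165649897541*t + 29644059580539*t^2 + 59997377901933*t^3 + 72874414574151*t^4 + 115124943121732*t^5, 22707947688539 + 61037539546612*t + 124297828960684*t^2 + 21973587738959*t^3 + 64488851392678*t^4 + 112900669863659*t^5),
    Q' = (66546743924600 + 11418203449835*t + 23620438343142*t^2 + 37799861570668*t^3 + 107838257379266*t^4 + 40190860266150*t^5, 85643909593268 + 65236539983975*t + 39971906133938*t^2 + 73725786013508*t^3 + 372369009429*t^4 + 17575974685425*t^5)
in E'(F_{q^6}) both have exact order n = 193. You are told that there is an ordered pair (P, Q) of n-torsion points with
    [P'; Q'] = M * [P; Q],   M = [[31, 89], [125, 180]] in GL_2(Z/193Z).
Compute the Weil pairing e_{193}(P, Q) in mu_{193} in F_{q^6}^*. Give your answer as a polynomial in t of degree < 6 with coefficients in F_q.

30870806227728 + 9090146955182*t + 18651620568589*t^2 + 13974423118172*t^3 + 101201684146872*t^4 + 57656962070850*t^5

The 193-Weil pairing on E[193] over F_{129028857514621} is alternating-bilinear: e_{193}(P',Q') = e_{193}(P,Q)^det(M).
31*180 - 89*125 = -5545; reduced mod 193: det = 52, inverse 26.
(x,y)|->(9478659596134x+11154023799605,9478659596134y) sends E' to y^2=x^3+52581343792945*x+123519550966620.
Double-and-add over 11000001: 8-1 doublings, 3-1 additions; each step l_{T,T}/v_{2T} or l_{T,P'}/v at Q'+S for random S.
Miller gives e_{193}(P',Q') = 65997440962184 + 81326225237701*t + 47640729429282*t^2 + 99634611714567*t^3 + 78782614574369*t^4 + 113942859605949*t^5 in F_{129028857514621^6}.
Raise to 26: e(P,Q) = 30870806227728 + 9090146955182*t + 18651620568589*t^2 + 13974423118172*t^3 + 101201684146872*t^4 + 57656962070850*t^5 in mu_{193}.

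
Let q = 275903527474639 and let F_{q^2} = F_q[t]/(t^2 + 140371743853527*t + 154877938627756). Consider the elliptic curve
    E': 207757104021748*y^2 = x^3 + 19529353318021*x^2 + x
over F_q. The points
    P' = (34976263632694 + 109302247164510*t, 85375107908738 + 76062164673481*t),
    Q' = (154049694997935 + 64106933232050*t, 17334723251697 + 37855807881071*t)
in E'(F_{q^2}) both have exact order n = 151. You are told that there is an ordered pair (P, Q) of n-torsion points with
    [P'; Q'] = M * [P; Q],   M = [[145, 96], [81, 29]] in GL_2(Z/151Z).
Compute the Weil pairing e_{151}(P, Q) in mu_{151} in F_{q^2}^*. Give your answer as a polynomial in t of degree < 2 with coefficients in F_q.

235848024577473 + 201475589586222*t

e_{151}(aP+bQ,cP+dQ) = e_{151}(P,Q)^(ad-bc); with (a,b,c,d)=(145,96,81,29) this gives the det-151 law.
145*29 - 96*81 = -3571; reduced mod 151: det = 53, inverse 57.
(x,y)|->(24972278729857x+76190812913645,24972278729857y) sends E' to y^2=x^3+16925020999033*x+207943148716215.
Run Miller on y^2=x^3+16925020999033*x+207943148716215 over F_{275903527474639}: ladder 10010111 (8 bits); e = f_P(D_Q)/f_Q(D_P).
Miller gives e_{151}(P',Q') = 55169316055213 + 107036302100521*t in F_{275903527474639^2}.
e_{151}(P,Q) = (55169316055213 + 107036302100521*t)^{57} = 235848024577473 + 201475589586222*t.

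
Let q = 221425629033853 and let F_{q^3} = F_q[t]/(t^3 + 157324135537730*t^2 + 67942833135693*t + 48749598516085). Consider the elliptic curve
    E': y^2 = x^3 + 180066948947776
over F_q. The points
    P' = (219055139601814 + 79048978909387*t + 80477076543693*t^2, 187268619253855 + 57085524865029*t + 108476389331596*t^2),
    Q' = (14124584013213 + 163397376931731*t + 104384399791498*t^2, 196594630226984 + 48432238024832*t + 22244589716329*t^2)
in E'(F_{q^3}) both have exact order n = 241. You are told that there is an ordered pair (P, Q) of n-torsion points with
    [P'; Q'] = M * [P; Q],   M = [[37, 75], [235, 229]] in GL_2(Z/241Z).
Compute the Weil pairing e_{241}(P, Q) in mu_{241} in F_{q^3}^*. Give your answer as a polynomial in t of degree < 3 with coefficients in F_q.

176825587475245 + 199388921574501*t + 109147533621588*t^2

e_{241} is bilinear + alternating on E[241], so e_{241}(37*P + 75*Q, 235*P + 229*Q) = e_{241}(P,Q)^(37*229-75*235).
Inverting 6 mod 241: 201. Thus e_{241}(P,Q) = e(P',Q')^{201}.
Run Miller on y^2=x^3+180066948947776 over F_{221425629033853}: ladder 11110001 (8 bits); e = f_P(D_Q)/f_Q(D_P).
f_P(D_Q)/f_Q(D_P) = 25758122291370 + 83060230189186*t + 193507663586319*t^2.
Finally e_{241}(P,Q) = 176825587475245 + 199388921574501*t + 109147533621588*t^2.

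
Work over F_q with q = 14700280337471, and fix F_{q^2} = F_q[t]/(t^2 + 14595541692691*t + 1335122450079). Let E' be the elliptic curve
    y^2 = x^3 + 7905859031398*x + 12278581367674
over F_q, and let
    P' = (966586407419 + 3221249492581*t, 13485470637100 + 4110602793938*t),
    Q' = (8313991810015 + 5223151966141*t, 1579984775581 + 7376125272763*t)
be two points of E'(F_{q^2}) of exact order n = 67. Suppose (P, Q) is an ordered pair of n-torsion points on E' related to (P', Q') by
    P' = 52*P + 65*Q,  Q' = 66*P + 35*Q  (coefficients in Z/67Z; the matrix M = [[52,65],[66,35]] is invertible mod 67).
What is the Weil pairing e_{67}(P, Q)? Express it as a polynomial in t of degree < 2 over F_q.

e_{67} is bilinear + alternating on E[67], so e_{67}(52*P + 65*Q, 66*P + 35*Q) = e_{67}(P,Q)^(52*35-65*66).
52*35 - 65*66 = -2470; reduced mod 67: det = 9, inverse 15.
Miller loop for e_{67} over F_{14700280337471^2}: bits of 67 = 1000011; 6 double steps + 2 add steps, l/v at each.
Miller gives e_{67}(P',Q') = 4605204589907 + 13101575919393*t in F_{14700280337471^2}.
Hence e(P,Q) = 10492864521209 + 5947356547641*t in F_{14700280337471^2}^*.

10492864521209 + 5947356547641*t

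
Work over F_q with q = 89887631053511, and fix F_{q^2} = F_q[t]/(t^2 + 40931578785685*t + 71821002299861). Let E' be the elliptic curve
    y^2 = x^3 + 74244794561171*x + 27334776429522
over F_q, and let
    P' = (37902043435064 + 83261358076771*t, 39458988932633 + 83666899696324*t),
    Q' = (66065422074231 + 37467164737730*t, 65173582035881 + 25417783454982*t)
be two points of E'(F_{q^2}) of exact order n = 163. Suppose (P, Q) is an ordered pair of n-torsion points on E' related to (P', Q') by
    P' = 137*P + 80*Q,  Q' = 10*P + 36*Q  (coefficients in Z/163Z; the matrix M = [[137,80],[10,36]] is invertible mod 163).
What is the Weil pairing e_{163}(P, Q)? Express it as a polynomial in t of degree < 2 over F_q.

Since e_{163}(P,P)=e_{163}(Q,Q)=1 and e_{163}(Q,P)=e_{163}(P,Q)^{-1}, expanding e_{163}(137*P + 80*Q,10*P + 36*Q) leaves e(P,Q)^det(M).
Hence e(P,Q) = e(P',Q')^{143} where 143 = 57^{-1} mod 163.
Run Miller on y^2=x^3+74244794561171*x+27334776429522 over F_{89887631053511}: ladder 10100011 (8 bits); e = f_P(D_Q)/f_Q(D_P).
Result: e(P',Q') = 39898072352854 + 88846091344197*t.
(39898072352854 + 88846091344197*t)^{143} mod (89887631053511,f) = 72153572668688 + 81902376484481*t.

72153572668688 + 81902376484481*t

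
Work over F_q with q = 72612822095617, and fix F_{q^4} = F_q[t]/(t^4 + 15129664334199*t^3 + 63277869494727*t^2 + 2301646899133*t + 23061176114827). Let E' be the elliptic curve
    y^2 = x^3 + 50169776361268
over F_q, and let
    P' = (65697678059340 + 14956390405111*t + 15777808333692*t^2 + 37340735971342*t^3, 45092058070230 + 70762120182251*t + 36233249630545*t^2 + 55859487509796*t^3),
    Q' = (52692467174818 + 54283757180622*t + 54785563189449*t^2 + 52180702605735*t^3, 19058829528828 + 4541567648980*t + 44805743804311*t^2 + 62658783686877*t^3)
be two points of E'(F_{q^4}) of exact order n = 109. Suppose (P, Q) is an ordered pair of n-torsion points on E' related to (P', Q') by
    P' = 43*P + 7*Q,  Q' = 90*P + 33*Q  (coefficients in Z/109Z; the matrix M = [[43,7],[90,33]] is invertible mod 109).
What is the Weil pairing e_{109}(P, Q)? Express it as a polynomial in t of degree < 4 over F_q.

60216827512989 + 13842812718528*t + 15700309994951*t^2 + 1745957441433*t^3

Alternating bilinearity on E[109] (values in mu_{109} in F_{72612822095617^4}) gives e(P',Q') = e(P,Q)^det(M).
43*33 - 7*90 = 789; reduced mod 109: det = 26, inverse 21.
7-bit Miller (1101101) on E'/F_{72612822095617} with a'=0, b'=50169776361268: accumulate tangent/chord ratios at Q'+S and P'+S'.
Miller gives e_{109}(P',Q') = 57789827234752 + 42282236887432*t + 49796457086581*t^2 + 54526035203205*t^3 in F_{72612822095617^4}.
Raise to 21: e(P,Q) = 60216827512989 + 13842812718528*t + 15700309994951*t^2 + 1745957441433*t^3 in mu_{109}.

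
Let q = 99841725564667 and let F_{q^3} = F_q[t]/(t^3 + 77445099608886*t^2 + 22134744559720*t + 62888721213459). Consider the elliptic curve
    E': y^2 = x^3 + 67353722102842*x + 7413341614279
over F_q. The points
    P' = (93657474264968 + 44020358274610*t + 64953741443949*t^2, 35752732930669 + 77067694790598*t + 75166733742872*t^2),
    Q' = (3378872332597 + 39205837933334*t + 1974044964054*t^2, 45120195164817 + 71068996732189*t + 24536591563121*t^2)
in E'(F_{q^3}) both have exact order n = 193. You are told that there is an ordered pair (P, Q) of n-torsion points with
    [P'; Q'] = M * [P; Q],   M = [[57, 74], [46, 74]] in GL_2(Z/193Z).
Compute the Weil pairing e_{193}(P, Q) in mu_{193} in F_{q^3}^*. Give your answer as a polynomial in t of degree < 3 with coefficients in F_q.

e_{193}(aP+bQ,cP+dQ) = e_{193}(P,Q)^(ad-bc); with (a,b,c,d)=(57,74,46,74) this gives the det-193 law.
det(M) mod 193 = 42; its inverse in (Z/193)^* is 23 (check: 42*23 mod 193 = 1).
8-bit Miller (11000001) on E'/F_{99841725564667} with a'=67353722102842, b'=7413341614279: accumulate tangent/chord ratios at Q'+S and P'+S'.
Miller gives e_{193}(P',Q') = 56642307585768 + 85261211980150*t + 92912283208653*t^2 in F_{99841725564667^3}.
e_{193}(P,Q) = (56642307585768 + 85261211980150*t + 92912283208653*t^2)^{23} = 51160764163236 + 71246611640816*t + 94316790284252*t^2.

51160764163236 + 71246611640816*t + 94316790284252*t^2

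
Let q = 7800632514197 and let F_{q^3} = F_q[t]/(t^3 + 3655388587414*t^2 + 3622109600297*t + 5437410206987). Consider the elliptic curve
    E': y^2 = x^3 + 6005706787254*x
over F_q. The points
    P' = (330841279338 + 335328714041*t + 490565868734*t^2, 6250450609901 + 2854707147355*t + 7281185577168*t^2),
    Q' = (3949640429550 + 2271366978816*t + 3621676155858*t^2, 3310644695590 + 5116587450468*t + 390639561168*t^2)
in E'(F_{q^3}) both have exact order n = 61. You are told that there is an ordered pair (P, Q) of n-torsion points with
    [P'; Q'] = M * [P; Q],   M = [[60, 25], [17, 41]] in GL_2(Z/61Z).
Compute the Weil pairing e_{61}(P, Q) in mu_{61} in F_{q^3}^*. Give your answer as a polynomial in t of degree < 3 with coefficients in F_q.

3916323215832 + 5438109856518*t + 5761106204988*t^2

e_{61}(aP+bQ,cP+dQ) = e_{61}(P,Q)^(ad-bc); with (a,b,c,d)=(60,25,17,41) this gives the det-61 law.
60*41 - 25*17 = 2035; reduced mod 61: det = 22, inverse 25.
Run Miller on y^2=x^3+6005706787254*x over F_{7800632514197}: ladder 111101 (6 bits); e = f_P(D_Q)/f_Q(D_P).
e_{61}(P',Q') = 7490592278977 + 897191318589*t + 1619512434587*t^2.
(7490592278977 + 897191318589*t + 1619512434587*t^2)^{25} mod (7800632514197,f) = 3916323215832 + 5438109856518*t + 5761106204988*t^2.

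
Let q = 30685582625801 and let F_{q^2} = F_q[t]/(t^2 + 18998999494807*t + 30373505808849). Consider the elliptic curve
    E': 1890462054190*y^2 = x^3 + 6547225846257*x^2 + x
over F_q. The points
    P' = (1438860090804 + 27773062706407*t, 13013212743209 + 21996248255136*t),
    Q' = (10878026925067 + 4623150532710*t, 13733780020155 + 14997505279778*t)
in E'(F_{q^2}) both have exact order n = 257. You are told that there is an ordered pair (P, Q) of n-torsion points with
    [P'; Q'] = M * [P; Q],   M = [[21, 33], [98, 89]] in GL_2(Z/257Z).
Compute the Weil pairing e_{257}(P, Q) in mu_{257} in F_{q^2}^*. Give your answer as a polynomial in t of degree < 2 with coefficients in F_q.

Alternating bilinearity on E[257] (values in mu_{257} in F_{30685582625801^2}) gives e(P',Q') = e(P,Q)^det(M).
Inverting 177 mod 257: 106. Thus e_{257}(P,Q) = e(P',Q')^{106}.
Set x_W=4352269259062*u+670836311125, y_W=4352269259062*v; then E': y_W^2=x_W^3+10957998564006*x_W+29748427743715.
Build f_{257,P'} and f_{257,Q'} via the 9-bit ladder of 257=100000001_2; evaluate at shifted divisors; quotient in F_{30685582625801^2}.
Miller gives e_{257}(P',Q') = 10410664071212 + 20167852663075*t in F_{30685582625801^2}.
(10410664071212 + 20167852663075*t)^{106} mod (30685582625801,f) = 15963660861914 + 24903764159288*t.

15963660861914 + 24903764159288*t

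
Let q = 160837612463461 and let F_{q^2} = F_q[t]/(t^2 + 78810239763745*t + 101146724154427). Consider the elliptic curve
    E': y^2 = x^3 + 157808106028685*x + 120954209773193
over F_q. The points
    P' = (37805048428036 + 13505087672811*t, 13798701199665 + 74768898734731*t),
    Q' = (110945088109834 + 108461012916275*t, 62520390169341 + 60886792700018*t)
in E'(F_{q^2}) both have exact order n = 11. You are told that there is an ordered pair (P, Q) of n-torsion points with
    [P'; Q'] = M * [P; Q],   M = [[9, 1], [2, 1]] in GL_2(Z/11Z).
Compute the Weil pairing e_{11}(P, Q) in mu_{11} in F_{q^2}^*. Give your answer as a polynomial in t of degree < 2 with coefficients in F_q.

e_{11}(aP+bQ,cP+dQ) = e_{11}(P,Q)^(ad-bc); with (a,b,c,d)=(9,1,2,1) this gives the det-11 law.
9*1 - 1*2 = 7; reduced mod 11: det = 7, inverse 8.
Double-and-add over 1011: 4-1 doublings, 3-1 additions; each step l_{T,T}/v_{2T} or l_{T,P'}/v at Q'+S for random S.
So e_{11}(P',Q') = 80784725439569 + 54160456827159*t.
(80784725439569 + 54160456827159*t)^{8} mod (160837612463461,f) = 70269348306040 + 131686450897319*t.

70269348306040 + 131686450897319*t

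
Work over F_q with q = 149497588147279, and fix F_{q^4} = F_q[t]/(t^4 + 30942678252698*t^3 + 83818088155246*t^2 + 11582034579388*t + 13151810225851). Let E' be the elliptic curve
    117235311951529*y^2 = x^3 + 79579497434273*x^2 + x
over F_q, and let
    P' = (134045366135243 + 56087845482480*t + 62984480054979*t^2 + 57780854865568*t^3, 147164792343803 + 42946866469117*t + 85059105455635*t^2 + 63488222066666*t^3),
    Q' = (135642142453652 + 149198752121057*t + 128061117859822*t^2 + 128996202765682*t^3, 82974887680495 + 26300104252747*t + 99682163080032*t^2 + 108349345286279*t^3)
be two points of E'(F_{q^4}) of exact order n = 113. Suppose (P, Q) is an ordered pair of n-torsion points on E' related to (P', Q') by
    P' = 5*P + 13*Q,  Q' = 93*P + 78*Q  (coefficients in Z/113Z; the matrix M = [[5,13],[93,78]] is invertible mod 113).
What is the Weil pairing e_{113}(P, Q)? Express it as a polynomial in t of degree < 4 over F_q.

Alternating bilinearity on E[113] (values in mu_{113} in F_{149497588147279^4}) gives e(P',Q') = e(P,Q)^det(M).
So e_{113}(P,Q) = e_{113}(P',Q')^{4}, since 85*4 = 1 mod 113.
Set x_W=6048366913022*u+62915100297020, y_W=6048366913022*v; then E': y_W^2=x_W^3+20844360507108*x_W+60023476013726.
Build f_{113,P'} and f_{113,Q'} via the 7-bit ladder of 113=1110001_2; evaluate at shifted divisors; quotient in F_{149497588147279^4}.
Result: e(P',Q') = 63923613520496 + 18181840306856*t + 126502316196911*t^2 + 126268359435481*t^3.
(63923613520496 + 18181840306856*t + 126502316196911*t^2 + 126268359435481*t^3)^{4} mod (149497588147279,f) = 73463900368149 + 14853279178174*t + 45053761285178*t^2 + 61268903357380*t^3.

73463900368149 + 14853279178174*t + 45053761285178*t^2 + 61268903357380*t^3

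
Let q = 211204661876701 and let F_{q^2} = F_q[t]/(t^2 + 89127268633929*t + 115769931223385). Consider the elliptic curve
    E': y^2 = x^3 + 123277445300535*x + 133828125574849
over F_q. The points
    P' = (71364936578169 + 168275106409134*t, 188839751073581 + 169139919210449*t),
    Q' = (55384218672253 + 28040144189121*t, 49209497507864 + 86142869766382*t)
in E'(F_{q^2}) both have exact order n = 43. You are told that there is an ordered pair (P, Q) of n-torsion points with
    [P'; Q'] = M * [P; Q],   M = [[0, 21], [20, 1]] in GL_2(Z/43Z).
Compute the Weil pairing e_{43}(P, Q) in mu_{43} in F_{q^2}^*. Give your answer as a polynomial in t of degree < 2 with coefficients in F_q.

Under M = [[0,21],[20,1]] in GL_2(Z/43), e_{43}(P',Q') = e_{43}(P,Q)^(0*1-21*20 mod 43).
Hence e(P,Q) = e(P',Q')^{13} where 13 = 10^{-1} mod 43.
Build f_{43,P'} and f_{43,Q'} via the 6-bit ladder of 43=101011_2; evaluate at shifted divisors; quotient in F_{211204661876701^2}.
f_P(D_Q)/f_Q(D_P) = 46053089560335 + 206415101720384*t.
Raise to 13: e(P,Q) = 83048825812197 + 111557381730966*t in mu_{43}.

83048825812197 + 111557381730966*t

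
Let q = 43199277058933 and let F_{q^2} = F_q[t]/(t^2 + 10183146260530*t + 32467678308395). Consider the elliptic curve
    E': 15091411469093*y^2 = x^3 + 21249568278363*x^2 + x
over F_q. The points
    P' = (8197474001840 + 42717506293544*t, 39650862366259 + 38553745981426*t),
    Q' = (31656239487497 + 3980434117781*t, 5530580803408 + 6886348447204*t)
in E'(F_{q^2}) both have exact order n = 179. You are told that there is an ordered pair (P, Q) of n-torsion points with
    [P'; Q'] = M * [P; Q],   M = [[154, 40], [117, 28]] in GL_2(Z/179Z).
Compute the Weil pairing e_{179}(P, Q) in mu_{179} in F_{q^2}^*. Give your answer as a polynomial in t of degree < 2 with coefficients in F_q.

21615495512428 + 26828492959856*t

Under M = [[154,40],[117,28]] in GL_2(Z/179), e_{179}(P',Q') = e_{179}(P,Q)^(154*28-40*117 mod 179).
Hence e(P,Q) = e(P',Q')^{161} where 161 = 169^{-1} mod 179.
Undo Montgomery via alpha=16935781614577, beta=18728525167550: (a',b')=(40779550447671,2950514492444) over F_{43199277058933}.
Build f_{179,P'} and f_{179,Q'} via the 8-bit ladder of 179=10110011_2; evaluate at shifted divisors; quotient in F_{43199277058933^2}.
f_P(D_Q)/f_Q(D_P) = 20672939051550 + 9021876126034*t.
Finally e_{179}(P,Q) = 21615495512428 + 26828492959856*t.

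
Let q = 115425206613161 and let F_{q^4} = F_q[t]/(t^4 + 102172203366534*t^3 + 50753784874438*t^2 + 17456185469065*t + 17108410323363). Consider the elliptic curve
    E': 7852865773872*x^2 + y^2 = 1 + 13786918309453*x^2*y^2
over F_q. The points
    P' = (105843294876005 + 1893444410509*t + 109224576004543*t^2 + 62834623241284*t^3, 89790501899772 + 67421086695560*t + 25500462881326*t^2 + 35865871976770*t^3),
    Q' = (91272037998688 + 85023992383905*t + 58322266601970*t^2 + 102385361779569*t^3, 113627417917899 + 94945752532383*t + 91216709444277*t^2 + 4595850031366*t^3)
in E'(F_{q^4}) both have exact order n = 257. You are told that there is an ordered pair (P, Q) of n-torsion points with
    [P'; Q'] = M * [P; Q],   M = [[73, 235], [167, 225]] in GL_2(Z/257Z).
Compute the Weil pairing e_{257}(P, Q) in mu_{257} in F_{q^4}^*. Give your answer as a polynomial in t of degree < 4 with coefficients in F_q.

Alternating bilinearity on E[257] (values in mu_{257} in F_{115425206613161^4}) gives e(P',Q') = e(P,Q)^det(M).
So e_{257}(P,Q) = e_{257}(P',Q')^{97}, since 53*97 = 1 mod 257.
Map (x,y)_Ed via u=(1+y)/(1-y), v=(1+y)/((1-y)x) to Montgomery A=10921795161215,B=97101229596269; then to (a',b')=(101590028187118,45231276117103).
n = 257 = (100000001)_2 (9 bits, wt 2); accumulate f_{257,P'}(Q'+S)/f_{257,P'}(S) along the 8-step ladder.
The quotient is 70875809653651 + 19717035636334*t + 65281820151669*t^2 + 42624306463594*t^3.
Thus e_{257}(P,Q) = 73336689054269 + 31674045387982*t + 74692042069975*t^2 + 14304984457062*t^3.

73336689054269 + 31674045387982*t + 74692042069975*t^2 + 14304984457062*t^3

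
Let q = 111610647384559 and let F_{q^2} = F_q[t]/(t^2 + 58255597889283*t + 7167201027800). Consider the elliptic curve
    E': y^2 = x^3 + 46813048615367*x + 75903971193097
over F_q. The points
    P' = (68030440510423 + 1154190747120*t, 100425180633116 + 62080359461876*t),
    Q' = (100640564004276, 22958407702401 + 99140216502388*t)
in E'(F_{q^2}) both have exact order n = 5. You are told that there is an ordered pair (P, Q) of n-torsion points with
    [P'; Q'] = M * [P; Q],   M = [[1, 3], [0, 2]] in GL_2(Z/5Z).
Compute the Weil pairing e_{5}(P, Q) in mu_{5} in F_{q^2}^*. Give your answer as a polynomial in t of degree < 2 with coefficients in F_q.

e_{5} is bilinear + alternating on E[5], so e_{5}(1*P + 3*Q, 2*Q) = e_{5}(P,Q)^(1*2-3*0).
Hence e(P,Q) = e(P',Q')^{3} where 3 = 2^{-1} mod 5.
n = 5 = (101)_2 (3 bits, wt 2); accumulate f_{5,P'}(Q'+S)/f_{5,P'}(S) along the 2-step ladder.
So e_{5}(P',Q') = 65538793763109 + 14808550313939*t.
Thus e_{5}(P,Q) = 6085054111722 + 14666877448019*t.

6085054111722 + 14666877448019*t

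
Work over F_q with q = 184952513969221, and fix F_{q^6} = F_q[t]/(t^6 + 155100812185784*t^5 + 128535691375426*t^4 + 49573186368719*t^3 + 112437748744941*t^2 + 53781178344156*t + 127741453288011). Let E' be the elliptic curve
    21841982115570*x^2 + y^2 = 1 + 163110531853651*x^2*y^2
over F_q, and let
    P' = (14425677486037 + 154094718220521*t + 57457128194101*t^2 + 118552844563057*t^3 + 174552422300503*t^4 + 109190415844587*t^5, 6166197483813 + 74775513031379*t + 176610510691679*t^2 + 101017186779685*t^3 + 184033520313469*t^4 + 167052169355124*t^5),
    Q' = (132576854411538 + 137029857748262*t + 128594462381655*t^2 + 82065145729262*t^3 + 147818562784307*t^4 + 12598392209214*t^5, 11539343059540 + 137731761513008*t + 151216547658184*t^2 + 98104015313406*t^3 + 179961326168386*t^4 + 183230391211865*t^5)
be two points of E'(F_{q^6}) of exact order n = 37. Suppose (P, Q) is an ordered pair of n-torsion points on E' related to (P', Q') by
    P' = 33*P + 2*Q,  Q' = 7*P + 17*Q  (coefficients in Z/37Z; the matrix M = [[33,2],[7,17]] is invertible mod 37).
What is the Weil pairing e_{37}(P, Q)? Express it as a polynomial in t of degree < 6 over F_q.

Alternating bilinearity on E[37] (values in mu_{37} in F_{184952513969221^6}) gives e(P',Q') = e(P,Q)^det(M).
det(M) mod 37 = 29; its inverse in (Z/37)^* is 23 (check: 29*23 mod 37 = 1).
Map (x,y)_Ed via u=(1+y)/(1-y), v=(1+y)/((1-y)x) to Montgomery A=0,B=55381739238911; then to (a',b')=(121588350632083,0).
Miller loop for e_{37} over F_{184952513969221^6}: bits of 37 = 100101; 5 double steps + 2 add steps, l/v at each.
Miller gives e_{37}(P',Q') = 135007104952856 + 37378469482423*t + 60463671875964*t^2 + 43928610686522*t^3 + 8446449215837*t^4 + 123238747460767*t^5 in F_{184952513969221^6}.
Thus e_{37}(P,Q) = 244637740420 + 138397785378823*t + 43005939757597*t^2 + 11380504317036*t^3 + 86534703866419*t^4 + 105423944985850*t^5.

244637740420 + 138397785378823*t + 43005939757597*t^2 + 11380504317036*t^3 + 86534703866419*t^4 + 105423944985850*t^5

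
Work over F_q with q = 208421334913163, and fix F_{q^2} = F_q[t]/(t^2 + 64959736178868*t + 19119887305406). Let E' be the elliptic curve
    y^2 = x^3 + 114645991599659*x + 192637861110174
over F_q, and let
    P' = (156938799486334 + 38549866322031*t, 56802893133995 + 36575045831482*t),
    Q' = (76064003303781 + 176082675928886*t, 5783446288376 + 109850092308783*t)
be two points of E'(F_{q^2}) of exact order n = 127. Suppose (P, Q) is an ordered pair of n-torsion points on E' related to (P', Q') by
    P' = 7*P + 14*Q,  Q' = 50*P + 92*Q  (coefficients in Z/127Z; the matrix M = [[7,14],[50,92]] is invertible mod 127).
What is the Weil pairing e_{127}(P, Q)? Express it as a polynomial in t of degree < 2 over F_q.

Alternating bilinearity on E[127] (values in mu_{127} in F_{208421334913163^2}) gives e(P',Q') = e(P,Q)^det(M).
Inverting 71 mod 127: 34. Thus e_{127}(P,Q) = e(P',Q')^{34}.
Double-and-add over 1111111: 7-1 doublings, 7-1 additions; each step l_{T,T}/v_{2T} or l_{T,P'}/v at Q'+S for random S.
The quotient is 142167032099422 + 179841838617266*t.
Hence e(P,Q) = 167458690485108 + 169473008857159*t in F_{208421334913163^2}^*.

167458690485108 + 169473008857159*t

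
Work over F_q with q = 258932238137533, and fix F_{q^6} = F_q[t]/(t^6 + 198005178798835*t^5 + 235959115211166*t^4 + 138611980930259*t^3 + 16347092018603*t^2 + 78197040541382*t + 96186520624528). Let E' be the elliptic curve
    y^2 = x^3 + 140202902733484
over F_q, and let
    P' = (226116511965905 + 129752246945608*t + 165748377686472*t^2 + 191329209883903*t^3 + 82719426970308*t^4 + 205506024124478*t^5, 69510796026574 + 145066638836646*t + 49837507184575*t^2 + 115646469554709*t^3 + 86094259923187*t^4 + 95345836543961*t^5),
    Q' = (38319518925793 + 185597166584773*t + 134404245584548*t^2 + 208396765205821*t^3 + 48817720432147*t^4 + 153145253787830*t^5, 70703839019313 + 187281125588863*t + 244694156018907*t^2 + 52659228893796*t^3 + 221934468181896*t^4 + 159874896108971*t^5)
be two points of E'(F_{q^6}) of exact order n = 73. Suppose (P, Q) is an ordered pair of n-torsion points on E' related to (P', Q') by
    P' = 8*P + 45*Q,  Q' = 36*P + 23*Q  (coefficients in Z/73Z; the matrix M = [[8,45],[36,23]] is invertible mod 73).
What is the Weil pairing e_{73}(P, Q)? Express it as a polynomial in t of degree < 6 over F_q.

205897567185756 + 238692797168427*t + 206004474665657*t^2 + 79528025219165*t^3 + 113339604242779*t^4 + 65873183155421*t^5

e_{73} is bilinear + alternating on E[73], so e_{73}(8*P + 45*Q, 36*P + 23*Q) = e_{73}(P,Q)^(8*23-45*36).
8*23 - 45*36 = -1436; reduced mod 73: det = 24, inverse 70.
Build f_{73,P'} and f_{73,Q'} via the 7-bit ladder of 73=1001001_2; evaluate at shifted divisors; quotient in F_{258932238137533^6}.
The quotient is 172188093405167 + 195780772476143*t + 131414993374089*t^2 + 258070826021167*t^3 + 125254368347155*t^4 + 4130561472681*t^5.
Thus e_{73}(P,Q) = 205897567185756 + 238692797168427*t + 206004474665657*t^2 + 79528025219165*t^3 + 113339604242779*t^4 + 65873183155421*t^5.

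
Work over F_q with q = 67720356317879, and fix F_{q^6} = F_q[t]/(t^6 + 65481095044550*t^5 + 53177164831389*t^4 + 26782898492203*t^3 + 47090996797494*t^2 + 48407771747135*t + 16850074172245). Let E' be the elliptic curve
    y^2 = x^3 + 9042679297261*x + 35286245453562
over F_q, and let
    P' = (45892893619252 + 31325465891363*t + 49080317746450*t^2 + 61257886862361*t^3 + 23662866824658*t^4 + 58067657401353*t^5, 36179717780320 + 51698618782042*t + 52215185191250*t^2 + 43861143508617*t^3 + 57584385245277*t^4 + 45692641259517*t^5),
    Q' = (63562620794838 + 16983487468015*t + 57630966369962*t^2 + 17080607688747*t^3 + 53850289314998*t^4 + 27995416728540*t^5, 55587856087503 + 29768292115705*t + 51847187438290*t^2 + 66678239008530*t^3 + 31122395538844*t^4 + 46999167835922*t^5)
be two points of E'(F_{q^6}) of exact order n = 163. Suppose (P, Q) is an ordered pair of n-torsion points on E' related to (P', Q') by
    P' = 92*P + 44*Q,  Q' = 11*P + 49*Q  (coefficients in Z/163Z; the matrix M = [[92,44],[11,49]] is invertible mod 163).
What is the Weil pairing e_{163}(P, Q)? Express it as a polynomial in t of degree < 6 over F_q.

24642528402389 + 1828575995182*t + 19932042395727*t^2 + 34916975447548*t^3 + 25178525814590*t^4 + 27465384323224*t^5

The 163-Weil pairing on E[163] over F_{67720356317879} is alternating-bilinear: e_{163}(P',Q') = e_{163}(P,Q)^det(M).
Inverting 112 mod 163: 147. Thus e_{163}(P,Q) = e(P',Q')^{147}.
Double-and-add over 10100011: 8-1 doublings, 4-1 additions; each step l_{T,T}/v_{2T} or l_{T,P'}/v at Q'+S for random S.
The quotient is 20136682363154 + 24452387618048*t + 29058839682876*t^2 + 47641080441781*t^3 + 56442697955603*t^4 + 2212538892033*t^5.
Raise to 147: e(P,Q) = 24642528402389 + 1828575995182*t + 19932042395727*t^2 + 34916975447548*t^3 + 25178525814590*t^4 + 27465384323224*t^5 in mu_{163}.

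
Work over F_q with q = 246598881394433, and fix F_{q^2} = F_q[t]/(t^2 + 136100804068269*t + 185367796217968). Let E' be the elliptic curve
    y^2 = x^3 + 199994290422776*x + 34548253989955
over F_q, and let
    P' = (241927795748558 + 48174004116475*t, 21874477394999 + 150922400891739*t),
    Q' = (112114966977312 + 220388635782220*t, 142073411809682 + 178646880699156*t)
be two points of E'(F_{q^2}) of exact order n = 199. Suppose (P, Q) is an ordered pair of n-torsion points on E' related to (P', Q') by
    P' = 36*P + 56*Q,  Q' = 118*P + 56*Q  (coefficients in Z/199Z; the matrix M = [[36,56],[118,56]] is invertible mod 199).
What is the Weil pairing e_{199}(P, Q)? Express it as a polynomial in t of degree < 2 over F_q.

5727301539847 + 39514886362452*t

Alternating bilinearity on E[199] (values in mu_{199} in F_{246598881394433^2}) gives e(P',Q') = e(P,Q)^det(M).
Inverting 184 mod 199: 53. Thus e_{199}(P,Q) = e(P',Q')^{53}.
Miller loop for e_{199} over F_{246598881394433^2}: bits of 199 = 11000111; 7 double steps + 4 add steps, l/v at each.
e_{199}(P',Q') = 45639599068971 + 101200965581170*t.
(45639599068971 + 101200965581170*t)^{53} mod (246598881394433,f) = 5727301539847 + 39514886362452*t.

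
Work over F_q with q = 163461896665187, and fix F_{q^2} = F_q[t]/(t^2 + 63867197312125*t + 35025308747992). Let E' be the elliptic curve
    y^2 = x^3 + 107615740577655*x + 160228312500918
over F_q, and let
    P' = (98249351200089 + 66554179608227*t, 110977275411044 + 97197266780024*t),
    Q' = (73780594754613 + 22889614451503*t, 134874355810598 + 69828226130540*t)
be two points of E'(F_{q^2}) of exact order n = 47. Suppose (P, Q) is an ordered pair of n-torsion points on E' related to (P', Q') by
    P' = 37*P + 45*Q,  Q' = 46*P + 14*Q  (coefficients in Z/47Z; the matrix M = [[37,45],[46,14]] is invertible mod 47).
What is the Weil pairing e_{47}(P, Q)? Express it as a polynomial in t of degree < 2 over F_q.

21836023436545 + 147961609494886*t

e_{47}(aP+bQ,cP+dQ) = e_{47}(P,Q)^(ad-bc); with (a,b,c,d)=(37,45,46,14) this gives the det-47 law.
37*14 - 45*46 = -1552; reduced mod 47: det = 46, inverse 46.
Miller loop for e_{47} over F_{163461896665187^2}: bits of 47 = 101111; 5 double steps + 4 add steps, l/v at each.
e_{47}(P',Q') = 147242867345343 + 15500287170301*t.
Raise to 46: e(P,Q) = 21836023436545 + 147961609494886*t in mu_{47}.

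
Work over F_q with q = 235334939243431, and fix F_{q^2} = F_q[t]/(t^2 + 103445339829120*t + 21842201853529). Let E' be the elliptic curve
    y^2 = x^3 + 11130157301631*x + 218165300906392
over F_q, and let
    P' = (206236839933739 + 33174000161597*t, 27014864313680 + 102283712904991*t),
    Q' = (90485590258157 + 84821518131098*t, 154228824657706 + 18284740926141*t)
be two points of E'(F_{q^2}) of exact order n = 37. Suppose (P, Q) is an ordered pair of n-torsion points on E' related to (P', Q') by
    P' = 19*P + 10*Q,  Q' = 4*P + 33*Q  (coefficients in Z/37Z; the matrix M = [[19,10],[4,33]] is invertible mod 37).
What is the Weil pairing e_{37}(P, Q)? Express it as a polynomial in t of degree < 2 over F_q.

Under M = [[19,10],[4,33]] in GL_2(Z/37), e_{37}(P',Q') = e_{37}(P,Q)^(19*33-10*4 mod 37).
19*33 - 10*4 = 587; reduced mod 37: det = 32, inverse 22.
6-bit Miller (100101) on E'/F_{235334939243431} with a'=11130157301631, b'=218165300906392: accumulate tangent/chord ratios at Q'+S and P'+S'.
e_{37}(P',Q') = 102492914287340 + 85145138788400*t.
Raise to 22: e(P,Q) = 127798693594080 + 169871752731124*t in mu_{37}.

127798693594080 + 169871752731124*t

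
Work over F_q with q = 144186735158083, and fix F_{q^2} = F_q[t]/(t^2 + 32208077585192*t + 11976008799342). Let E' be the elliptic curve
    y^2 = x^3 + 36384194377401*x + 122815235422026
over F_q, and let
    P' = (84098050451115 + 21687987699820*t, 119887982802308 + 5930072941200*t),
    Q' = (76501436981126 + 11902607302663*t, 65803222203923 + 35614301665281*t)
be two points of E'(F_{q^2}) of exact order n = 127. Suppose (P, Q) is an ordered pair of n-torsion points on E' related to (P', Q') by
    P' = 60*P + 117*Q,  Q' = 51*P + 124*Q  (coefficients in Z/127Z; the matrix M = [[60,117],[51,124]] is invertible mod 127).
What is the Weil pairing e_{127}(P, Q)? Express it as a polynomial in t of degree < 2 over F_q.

1879579584427 + 45381919488302*t

e_{127}(aP+bQ,cP+dQ) = e_{127}(P,Q)^(ad-bc); with (a,b,c,d)=(60,117,51,124) this gives the det-127 law.
det M = 60*124 - 117*51 = 1473 = 76 (mod 127); 76^{-1} = 122 (mod 127).
n = 127 = (1111111)_2 (7 bits, wt 7); accumulate f_{127,P'}(Q'+S)/f_{127,P'}(S) along the 6-step ladder.
Result: e(P',Q') = 100427019197615 + 67102790742723*t.
(100427019197615 + 67102790742723*t)^{122} mod (144186735158083,f) = 1879579584427 + 45381919488302*t.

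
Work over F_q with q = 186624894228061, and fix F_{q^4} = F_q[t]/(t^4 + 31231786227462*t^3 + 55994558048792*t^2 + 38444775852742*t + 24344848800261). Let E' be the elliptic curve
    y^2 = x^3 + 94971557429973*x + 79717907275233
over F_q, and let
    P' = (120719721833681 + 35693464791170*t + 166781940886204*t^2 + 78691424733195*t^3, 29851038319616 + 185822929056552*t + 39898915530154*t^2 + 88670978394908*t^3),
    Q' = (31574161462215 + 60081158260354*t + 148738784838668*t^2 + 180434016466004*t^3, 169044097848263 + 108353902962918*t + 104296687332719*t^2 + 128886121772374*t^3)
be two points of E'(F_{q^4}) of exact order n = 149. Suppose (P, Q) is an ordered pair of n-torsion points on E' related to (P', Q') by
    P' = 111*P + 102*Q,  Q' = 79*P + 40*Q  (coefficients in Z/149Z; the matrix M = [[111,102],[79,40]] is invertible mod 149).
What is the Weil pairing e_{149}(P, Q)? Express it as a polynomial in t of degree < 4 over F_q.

137337380068058 + 139609670969712*t + 152424780079740*t^2 + 80837501856298*t^3

Since e_{149}(P,P)=e_{149}(Q,Q)=1 and e_{149}(Q,P)=e_{149}(P,Q)^{-1}, expanding e_{149}(111*P + 102*Q,79*P + 40*Q) leaves e(P,Q)^det(M).
Inverting 107 mod 149: 39. Thus e_{149}(P,Q) = e(P',Q')^{39}.
8-bit Miller (10010101) on E'/F_{186624894228061} with a'=94971557429973, b'=79717907275233: accumulate tangent/chord ratios at Q'+S and P'+S'.
Miller gives e_{149}(P',Q') = 72478708666747 + 62749461670828*t + 131225805394979*t^2 + 57386497620602*t^3 in F_{186624894228061^4}.
Thus e_{149}(P,Q) = 137337380068058 + 139609670969712*t + 152424780079740*t^2 + 80837501856298*t^3.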